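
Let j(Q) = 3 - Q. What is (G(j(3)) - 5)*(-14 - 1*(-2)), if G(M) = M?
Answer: 60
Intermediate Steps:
(G(j(3)) - 5)*(-14 - 1*(-2)) = ((3 - 1*3) - 5)*(-14 - 1*(-2)) = ((3 - 3) - 5)*(-14 + 2) = (0 - 5)*(-12) = -5*(-12) = 60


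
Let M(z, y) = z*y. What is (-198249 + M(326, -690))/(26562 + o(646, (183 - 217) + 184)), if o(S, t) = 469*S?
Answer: -423189/329536 ≈ -1.2842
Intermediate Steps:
M(z, y) = y*z
(-198249 + M(326, -690))/(26562 + o(646, (183 - 217) + 184)) = (-198249 - 690*326)/(26562 + 469*646) = (-198249 - 224940)/(26562 + 302974) = -423189/329536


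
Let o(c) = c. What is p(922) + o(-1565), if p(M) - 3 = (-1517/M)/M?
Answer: -1327832725/850084 ≈ -1562.0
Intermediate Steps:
p(M) = 3 - 1517/M² (p(M) = 3 + (-1517/M)/M = 3 - 1517/M²)
p(922) + o(-1565) = (3 - 1517/922²) - 1565 = (3 - 1517*1/850084) - 1565 = (3 - 1517/850084) - 1565 = 2548735/850084 - 1565 = -1327832725/850084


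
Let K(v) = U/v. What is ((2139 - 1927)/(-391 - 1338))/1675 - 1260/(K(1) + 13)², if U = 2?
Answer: -16218232/2896075 ≈ -5.6001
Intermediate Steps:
K(v) = 2/v
((2139 - 1927)/(-391 - 1338))/1675 - 1260/(K(1) + 13)² = ((2139 - 1927)/(-391 - 1338))/1675 - 1260/(2/1 + 13)² = (212/(-1729))*(1/1675) - 1260/(2*1 + 13)² = (212*(-1/1729))*(1/1675) - 1260/(2 + 13)² = -212/1729*1/1675 - 1260/(15²) = -212/2896075 - 1260/225 = -212/2896075 - 1260*1/225 = -212/2896075 - 28/5 = -16218232/2896075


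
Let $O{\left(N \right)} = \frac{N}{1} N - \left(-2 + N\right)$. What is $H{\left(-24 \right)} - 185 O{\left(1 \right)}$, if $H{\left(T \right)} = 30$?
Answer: $-340$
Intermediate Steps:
$O{\left(N \right)} = 2 + N^{2} - N$ ($O{\left(N \right)} = N 1 N - \left(-2 + N\right) = N N - \left(-2 + N\right) = N^{2} - \left(-2 + N\right) = 2 + N^{2} - N$)
$H{\left(-24 \right)} - 185 O{\left(1 \right)} = 30 - 185 \left(2 + 1^{2} - 1\right) = 30 - 185 \left(2 + 1 - 1\right) = 30 - 185 \cdot 2 = 30 - 370 = -340$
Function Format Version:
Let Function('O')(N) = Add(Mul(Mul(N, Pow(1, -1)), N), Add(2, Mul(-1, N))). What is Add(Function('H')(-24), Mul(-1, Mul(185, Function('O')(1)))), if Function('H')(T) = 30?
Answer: -340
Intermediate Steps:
Function('O')(N) = Add(2, Pow(N, 2), Mul(-1, N)) (Function('O')(N) = Add(Mul(Mul(N, 1), N), Add(2, Mul(-1, N))) = Add(Mul(N, N), Add(2, Mul(-1, N))) = Add(Pow(N, 2), Add(2, Mul(-1, N))) = Add(2, Pow(N, 2), Mul(-1, N)))
Add(Function('H')(-24), Mul(-1, Mul(185, Function('O')(1)))) = Add(30, Mul(-1, Mul(185, Add(2, Pow(1, 2), Mul(-1, 1))))) = Add(30, Mul(-1, Mul(185, Add(2, 1, -1)))) = Add(30, Mul(-1, Mul(185, 2))) = Add(30, Mul(-1, 370)) = Add(30, -370) = -340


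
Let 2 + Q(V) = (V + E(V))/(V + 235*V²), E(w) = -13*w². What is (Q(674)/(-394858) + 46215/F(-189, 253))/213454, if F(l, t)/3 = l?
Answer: -35683656733369/93448810963851084 ≈ -0.00038185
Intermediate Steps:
F(l, t) = 3*l
Q(V) = -2 + (V - 13*V²)/(V + 235*V²)
(Q(674)/(-394858) + 46215/F(-189, 253))/213454 = (((-1 - 483*674)/(1 + 235*674))/(-394858) + 46215/((3*(-189))))/213454 = (((-1 - 325542)/(1 + 158390))*(-1/394858) + 46215/(-567))*(1/213454) = ((-325543/158391)*(-1/394858) + 46215*(-1/567))*(1/213454) = (((1/158391)*(-325543))*(-1/394858) - 5135/63)*(1/213454) = (-325543/158391*(-1/394858) - 5135/63)*(1/213454) = (325543/62541953478 - 5135/63)*(1/213454) = -35683656733369/437793674346*1/213454 = -35683656733369/93448810963851084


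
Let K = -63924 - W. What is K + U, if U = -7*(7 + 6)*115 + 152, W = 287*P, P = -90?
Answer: -48407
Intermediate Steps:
W = -25830 (W = 287*(-90) = -25830)
K = -38094 (K = -63924 - 1*(-25830) = -63924 + 25830 = -38094)
U = -10313 (U = -7*13*115 + 152 = -91*115 + 152 = -10465 + 152 = -10313)
K + U = -38094 - 10313 = -48407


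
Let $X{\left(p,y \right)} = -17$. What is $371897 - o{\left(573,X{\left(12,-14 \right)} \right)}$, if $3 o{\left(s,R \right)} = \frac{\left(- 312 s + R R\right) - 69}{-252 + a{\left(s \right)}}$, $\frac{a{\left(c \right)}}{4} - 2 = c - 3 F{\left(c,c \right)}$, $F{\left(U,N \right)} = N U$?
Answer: $\frac{1098369852586}{2953425} \approx 3.719 \cdot 10^{5}$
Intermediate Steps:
$a{\left(c \right)} = 8 - 12 c^{2} + 4 c$ ($a{\left(c \right)} = 8 + 4 \left(c - 3 c c\right) = 8 + 4 \left(c - 3 c^{2}\right) = 8 - \left(- 4 c + 12 c^{2}\right) = 8 - 12 c^{2} + 4 c$)
$o{\left(s,R \right)} = \frac{-69 + R^{2} - 312 s}{3 \left(-244 - 12 s^{2} + 4 s\right)}$ ($o{\left(s,R \right)} = \frac{\left(\left(- 312 s + R R\right) - 69\right) \frac{1}{-252 + \left(8 - 12 s^{2} + 4 s\right)}}{3} = \frac{\left(\left(- 312 s + R^{2}\right) - 69\right) \frac{1}{-244 - 12 s^{2} + 4 s}}{3} = \frac{\left(\left(R^{2} - 312 s\right) - 69\right) \frac{1}{-244 - 12 s^{2} + 4 s}}{3} = \frac{\left(-69 + R^{2} - 312 s\right) \frac{1}{-244 - 12 s^{2} + 4 s}}{3} = \frac{\frac{1}{-244 - 12 s^{2} + 4 s} \left(-69 + R^{2} - 312 s\right)}{3} = \frac{-69 + R^{2} - 312 s}{3 \left(-244 - 12 s^{2} + 4 s\right)}$)
$371897 - o{\left(573,X{\left(12,-14 \right)} \right)} = 371897 - \frac{69 - \left(-17\right)^{2} + 312 \cdot 573}{12 \left(61 - 573 + 3 \cdot 573^{2}\right)} = 371897 - \frac{69 - 289 + 178776}{12 \left(61 - 573 + 3 \cdot 328329\right)} = 371897 - \frac{69 - 289 + 178776}{12 \left(61 - 573 + 984987\right)} = 371897 - \frac{1}{12} \cdot \frac{1}{984475} \cdot 178556 = 371897 - \frac{44639}{2953425} = \frac{1098369852586}{2953425}$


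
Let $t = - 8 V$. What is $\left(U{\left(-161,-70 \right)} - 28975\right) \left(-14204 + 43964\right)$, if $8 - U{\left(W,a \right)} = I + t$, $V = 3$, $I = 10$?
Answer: $-861641280$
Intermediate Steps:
$t = -24$ ($t = \left(-8\right) 3 = -24$)
$U{\left(W,a \right)} = 22$ ($U{\left(W,a \right)} = 8 - \left(10 - 24\right) = 8 - -14 = 8 + 14 = 22$)
$\left(U{\left(-161,-70 \right)} - 28975\right) \left(-14204 + 43964\right) = \left(22 - 28975\right) \left(-14204 + 43964\right) = \left(-28953\right) 29760 = -861641280$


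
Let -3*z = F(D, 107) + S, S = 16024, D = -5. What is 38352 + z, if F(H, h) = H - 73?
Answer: 99110/3 ≈ 33037.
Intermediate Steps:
F(H, h) = -73 + H
z = -15946/3 (z = -((-73 - 5) + 16024)/3 = -(-78 + 16024)/3 = -⅓*15946 = -15946/3 ≈ -5315.3)
38352 + z = 38352 - 15946/3 = 99110/3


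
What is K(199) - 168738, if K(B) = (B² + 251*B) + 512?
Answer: -78676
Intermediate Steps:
K(B) = 512 + B² + 251*B
K(199) - 168738 = (512 + 199² + 251*199) - 168738 = (512 + 39601 + 49949) - 168738 = 90062 - 168738 = -78676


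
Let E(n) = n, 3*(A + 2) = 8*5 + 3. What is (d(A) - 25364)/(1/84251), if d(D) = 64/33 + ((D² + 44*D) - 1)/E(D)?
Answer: -867740141464/407 ≈ -2.1320e+9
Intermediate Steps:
A = 37/3 (A = -2 + (8*5 + 3)/3 = -2 + (40 + 3)/3 = -2 + (⅓)*43 = -2 + 43/3 = 37/3 ≈ 12.333)
d(D) = 64/33 + (-1 + D² + 44*D)/D (d(D) = 64/33 + ((D² + 44*D) - 1)/D = 64*(1/33) + (-1 + D² + 44*D)/D = 64/33 + (-1 + D² + 44*D)/D)
(d(A) - 25364)/(1/84251) = ((1516/33 + 37/3 - 1/37/3) - 25364)/(1/84251) = ((1516/33 + 37/3 - 1*3/37) - 25364)/(1/84251) = ((1516/33 + 37/3 - 3/37) - 25364)*84251 = (23684/407 - 25364)*84251 = -10299464/407*84251 = -867740141464/407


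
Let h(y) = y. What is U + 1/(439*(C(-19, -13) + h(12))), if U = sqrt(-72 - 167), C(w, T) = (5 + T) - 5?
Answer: -1/439 + I*sqrt(239) ≈ -0.0022779 + 15.46*I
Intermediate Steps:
C(w, T) = T
U = I*sqrt(239) (U = sqrt(-239) = I*sqrt(239) ≈ 15.46*I)
U + 1/(439*(C(-19, -13) + h(12))) = I*sqrt(239) + 1/(439*(-13 + 12)) = I*sqrt(239) + (1/439)/(-1) = I*sqrt(239) + (1/439)*(-1) = I*sqrt(239) - 1/439 = -1/439 + I*sqrt(239)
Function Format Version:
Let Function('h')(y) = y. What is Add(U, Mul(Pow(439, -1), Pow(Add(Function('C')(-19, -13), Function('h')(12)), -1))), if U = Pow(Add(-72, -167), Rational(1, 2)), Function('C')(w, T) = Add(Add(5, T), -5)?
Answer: Add(Rational(-1, 439), Mul(I, Pow(239, Rational(1, 2)))) ≈ Add(-0.0022779, Mul(15.460, I))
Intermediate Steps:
Function('C')(w, T) = T
U = Mul(I, Pow(239, Rational(1, 2))) (U = Pow(-239, Rational(1, 2)) = Mul(I, Pow(239, Rational(1, 2))) ≈ Mul(15.460, I))
Add(U, Mul(Pow(439, -1), Pow(Add(Function('C')(-19, -13), Function('h')(12)), -1))) = Add(Mul(I, Pow(239, Rational(1, 2))), Mul(Pow(439, -1), Pow(Add(-13, 12), -1))) = Add(Mul(I, Pow(239, Rational(1, 2))), Mul(Rational(1, 439), Pow(-1, -1))) = Add(Mul(I, Pow(239, Rational(1, 2))), Mul(Rational(1, 439), -1)) = Add(Mul(I, Pow(239, Rational(1, 2))), Rational(-1, 439)) = Add(Rational(-1, 439), Mul(I, Pow(239, Rational(1, 2))))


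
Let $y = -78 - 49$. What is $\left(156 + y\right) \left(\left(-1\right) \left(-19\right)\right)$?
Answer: $551$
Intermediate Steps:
$y = -127$ ($y = -78 - 49 = -127$)
$\left(156 + y\right) \left(\left(-1\right) \left(-19\right)\right) = \left(156 - 127\right) \left(\left(-1\right) \left(-19\right)\right) = 29 \cdot 19 = 551$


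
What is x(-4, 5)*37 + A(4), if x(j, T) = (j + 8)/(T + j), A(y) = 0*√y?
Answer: 148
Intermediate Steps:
A(y) = 0
x(j, T) = (8 + j)/(T + j)
x(-4, 5)*37 + A(4) = ((8 - 4)/(5 - 4))*37 + 0 = (4/1)*37 + 0 = (1*4)*37 + 0 = 4*37 + 0 = 148 + 0 = 148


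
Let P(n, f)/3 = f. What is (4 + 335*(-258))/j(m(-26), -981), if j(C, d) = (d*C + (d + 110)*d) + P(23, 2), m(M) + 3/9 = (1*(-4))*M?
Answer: -43213/376380 ≈ -0.11481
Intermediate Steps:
P(n, f) = 3*f
m(M) = -⅓ - 4*M (m(M) = -⅓ + (1*(-4))*M = -⅓ - 4*M)
j(C, d) = 6 + C*d + d*(110 + d) (j(C, d) = (d*C + (d + 110)*d) + 3*2 = (C*d + (110 + d)*d) + 6 = (C*d + d*(110 + d)) + 6 = 6 + C*d + d*(110 + d))
(4 + 335*(-258))/j(m(-26), -981) = (4 + 335*(-258))/(6 + (-981)² + 110*(-981) + (-⅓ - 4*(-26))*(-981)) = (4 - 86430)/(6 + 962361 - 107910 + (-⅓ + 104)*(-981)) = -86426/(6 + 962361 - 107910 + (311/3)*(-981)) = -86426/(6 + 962361 - 107910 - 101697) = -86426/752760 = -86426*1/752760 = -43213/376380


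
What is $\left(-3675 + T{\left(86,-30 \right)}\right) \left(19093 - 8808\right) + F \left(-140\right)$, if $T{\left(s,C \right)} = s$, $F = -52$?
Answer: $-36905585$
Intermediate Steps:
$\left(-3675 + T{\left(86,-30 \right)}\right) \left(19093 - 8808\right) + F \left(-140\right) = \left(-3675 + 86\right) \left(19093 - 8808\right) - -7280 = \left(-3589\right) 10285 + 7280 = -36912865 + 7280 = -36905585$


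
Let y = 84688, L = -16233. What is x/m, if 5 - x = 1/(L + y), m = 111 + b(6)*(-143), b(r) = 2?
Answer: -342274/11979625 ≈ -0.028571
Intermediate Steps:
m = -175 (m = 111 + 2*(-143) = 111 - 286 = -175)
x = 342274/68455 (x = 5 - 1/(-16233 + 84688) = 5 - 1/68455 = 342274/68455 ≈ 5.0000)
x/m = (342274/68455)/(-175) = (342274/68455)*(-1/175) = -342274/11979625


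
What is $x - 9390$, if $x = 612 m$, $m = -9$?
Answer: $-14898$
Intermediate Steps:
$x = -5508$ ($x = 612 \left(-9\right) = -5508$)
$x - 9390 = -5508 - 9390 = -14898$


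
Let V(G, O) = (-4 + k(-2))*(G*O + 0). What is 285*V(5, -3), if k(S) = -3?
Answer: 29925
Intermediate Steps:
V(G, O) = -7*G*O (V(G, O) = (-4 - 3)*(G*O + 0) = -7*G*O)
285*V(5, -3) = 285*(-7*5*(-3)) = 285*105 = 29925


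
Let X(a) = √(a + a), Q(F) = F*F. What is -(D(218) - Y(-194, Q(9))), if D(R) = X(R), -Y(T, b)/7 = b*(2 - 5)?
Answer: 1701 - 2*√109 ≈ 1680.1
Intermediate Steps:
Q(F) = F²
X(a) = √2*√a (X(a) = √(2*a) = √2*√a)
Y(T, b) = 21*b (Y(T, b) = -7*b*(2 - 5) = -7*b*(-3) = -(-21)*b = 21*b)
D(R) = √2*√R
-(D(218) - Y(-194, Q(9))) = -(√2*√218 - 21*9²) = -(2*√109 - 21*81) = -(2*√109 - 1*1701) = -(2*√109 - 1701) = -(-1701 + 2*√109) = 1701 - 2*√109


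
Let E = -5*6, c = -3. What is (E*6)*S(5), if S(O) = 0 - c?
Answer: -540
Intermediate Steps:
S(O) = 3 (S(O) = 0 - 1*(-3) = 0 + 3 = 3)
E = -30
(E*6)*S(5) = -30*6*3 = -180*3 = -540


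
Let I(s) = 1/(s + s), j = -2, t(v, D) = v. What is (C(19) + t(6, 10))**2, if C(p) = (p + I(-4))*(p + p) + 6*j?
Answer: 8094025/16 ≈ 5.0588e+5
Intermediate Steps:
I(s) = 1/(2*s)
C(p) = -12 + 2*p*(-1/8 + p) (C(p) = (p + (1/2)/(-4))*(p + p) + 6*(-2) = (p + (1/2)*(-1/4))*(2*p) - 12 = (p - 1/8)*(2*p) - 12 = (-1/8 + p)*(2*p) - 12 = 2*p*(-1/8 + p) - 12 = -12 + 2*p*(-1/8 + p))
(C(19) + t(6, 10))**2 = ((-12 + 2*19**2 - 1/4*19) + 6)**2 = ((-12 + 2*361 - 19/4) + 6)**2 = ((-12 + 722 - 19/4) + 6)**2 = (2821/4 + 6)**2 = (2845/4)**2 = 8094025/16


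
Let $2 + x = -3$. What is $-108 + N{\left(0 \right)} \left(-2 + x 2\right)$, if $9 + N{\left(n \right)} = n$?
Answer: $0$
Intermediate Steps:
$x = -5$ ($x = -2 - 3 = -5$)
$N{\left(n \right)} = -9 + n$
$-108 + N{\left(0 \right)} \left(-2 + x 2\right) = -108 + \left(-9 + 0\right) \left(-2 - 10\right) = -108 - 9 \left(-2 - 10\right) = -108 - -108 = -108 + 108 = 0$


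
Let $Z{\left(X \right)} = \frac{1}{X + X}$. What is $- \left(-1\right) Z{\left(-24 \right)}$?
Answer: $- \frac{1}{48} \approx -0.020833$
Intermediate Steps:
$Z{\left(X \right)} = \frac{1}{2 X}$
$- \left(-1\right) Z{\left(-24 \right)} = - \left(-1\right) \frac{1}{2 \left(-24\right)} = - \left(-1\right) \frac{1}{2} \left(- \frac{1}{24}\right) = - \frac{\left(-1\right) \left(-1\right)}{48} = \left(-1\right) \frac{1}{48} = - \frac{1}{48}$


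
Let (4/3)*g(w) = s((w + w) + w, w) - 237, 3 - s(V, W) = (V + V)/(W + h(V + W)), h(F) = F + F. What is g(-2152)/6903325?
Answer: -16/627575 ≈ -2.5495e-5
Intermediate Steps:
h(F) = 2*F
s(V, W) = 3 - 2*V/(2*V + 3*W) (s(V, W) = 3 - (V + V)/(W + 2*(V + W)) = 3 - 2*V/(W + (2*V + 2*W)) = 3 - 2*V/(2*V + 3*W))
g(w) = -176 (g(w) = 3*((4*((w + w) + w) + 9*w)/(2*((w + w) + w) + 3*w) - 237)/4 = 3*((4*(2*w + w) + 9*w)/(2*(2*w + w) + 3*w) - 237)/4 = 3*((4*(3*w) + 9*w)/(2*(3*w) + 3*w) - 237)/4 = 3*((12*w + 9*w)/(6*w + 3*w) - 237)/4 = 3*((21*w)/((9*w)) - 237)/4 = 3*((1/(9*w))*(21*w) - 237)/4 = 3*(7/3 - 237)/4 = (3/4)*(-704/3) = -176)
g(-2152)/6903325 = -176/6903325 = -176*1/6903325 = -16/627575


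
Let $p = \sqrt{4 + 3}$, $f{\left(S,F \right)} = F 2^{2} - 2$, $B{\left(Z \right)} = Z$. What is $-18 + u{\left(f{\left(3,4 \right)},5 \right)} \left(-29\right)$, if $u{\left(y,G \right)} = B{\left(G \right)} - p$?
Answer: $-163 + 29 \sqrt{7} \approx -86.273$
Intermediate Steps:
$f{\left(S,F \right)} = -2 + 4 F$ ($f{\left(S,F \right)} = F 4 - 2 = 4 F - 2 = -2 + 4 F$)
$p = \sqrt{7} \approx 2.6458$
$u{\left(y,G \right)} = G - \sqrt{7}$
$-18 + u{\left(f{\left(3,4 \right)},5 \right)} \left(-29\right) = -18 + \left(5 - \sqrt{7}\right) \left(-29\right) = -18 - \left(145 - 29 \sqrt{7}\right) = -163 + 29 \sqrt{7}$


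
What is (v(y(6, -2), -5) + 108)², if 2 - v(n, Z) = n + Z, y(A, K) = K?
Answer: 13689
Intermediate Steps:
v(n, Z) = 2 - Z - n (v(n, Z) = 2 - (n + Z) = 2 - (Z + n) = 2 + (-Z - n) = 2 - Z - n)
(v(y(6, -2), -5) + 108)² = ((2 - 1*(-5) - 1*(-2)) + 108)² = ((2 + 5 + 2) + 108)² = (9 + 108)² = 117² = 13689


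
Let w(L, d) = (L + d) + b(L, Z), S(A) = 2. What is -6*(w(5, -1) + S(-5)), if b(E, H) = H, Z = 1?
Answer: -42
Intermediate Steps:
w(L, d) = 1 + L + d (w(L, d) = (L + d) + 1 = 1 + L + d)
-6*(w(5, -1) + S(-5)) = -6*((1 + 5 - 1) + 2) = -6*(5 + 2) = -6*7 = -42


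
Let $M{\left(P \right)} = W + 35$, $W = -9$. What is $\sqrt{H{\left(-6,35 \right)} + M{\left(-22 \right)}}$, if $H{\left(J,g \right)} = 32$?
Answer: $\sqrt{58} \approx 7.6158$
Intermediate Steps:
$M{\left(P \right)} = 26$ ($M{\left(P \right)} = -9 + 35 = 26$)
$\sqrt{H{\left(-6,35 \right)} + M{\left(-22 \right)}} = \sqrt{32 + 26} = \sqrt{58}$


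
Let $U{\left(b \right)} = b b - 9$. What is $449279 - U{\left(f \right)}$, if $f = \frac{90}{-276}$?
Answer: $\frac{950693183}{2116} \approx 4.4929 \cdot 10^{5}$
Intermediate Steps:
$f = - \frac{15}{46}$ ($f = 90 \left(- \frac{1}{276}\right) = - \frac{15}{46} \approx -0.32609$)
$U{\left(b \right)} = -9 + b^{2}$ ($U{\left(b \right)} = b^{2} - 9 = -9 + b^{2}$)
$449279 - U{\left(f \right)} = 449279 - \left(-9 + \left(- \frac{15}{46}\right)^{2}\right) = 449279 - \left(-9 + \frac{225}{2116}\right) = 449279 - - \frac{18819}{2116} = 449279 + \frac{18819}{2116} = \frac{950693183}{2116}$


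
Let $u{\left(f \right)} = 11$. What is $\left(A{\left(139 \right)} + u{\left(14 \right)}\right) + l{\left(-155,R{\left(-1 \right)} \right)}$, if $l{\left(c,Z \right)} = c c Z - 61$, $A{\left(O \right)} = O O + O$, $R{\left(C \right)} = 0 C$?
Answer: $19410$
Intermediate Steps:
$R{\left(C \right)} = 0$
$A{\left(O \right)} = O + O^{2}$ ($A{\left(O \right)} = O^{2} + O = O + O^{2}$)
$l{\left(c,Z \right)} = -61 + Z c^{2}$ ($l{\left(c,Z \right)} = c^{2} Z - 61 = Z c^{2} - 61 = -61 + Z c^{2}$)
$\left(A{\left(139 \right)} + u{\left(14 \right)}\right) + l{\left(-155,R{\left(-1 \right)} \right)} = \left(139 \left(1 + 139\right) + 11\right) - \left(61 + 0 \left(-155\right)^{2}\right) = \left(139 \cdot 140 + 11\right) + \left(-61 + 0 \cdot 24025\right) = \left(19460 + 11\right) + \left(-61 + 0\right) = 19471 - 61 = 19410$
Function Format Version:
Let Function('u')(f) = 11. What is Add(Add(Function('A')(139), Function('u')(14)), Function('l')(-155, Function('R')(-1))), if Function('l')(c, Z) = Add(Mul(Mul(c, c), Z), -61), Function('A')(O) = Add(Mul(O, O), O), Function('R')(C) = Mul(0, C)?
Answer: 19410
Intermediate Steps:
Function('R')(C) = 0
Function('A')(O) = Add(O, Pow(O, 2)) (Function('A')(O) = Add(Pow(O, 2), O) = Add(O, Pow(O, 2)))
Function('l')(c, Z) = Add(-61, Mul(Z, Pow(c, 2))) (Function('l')(c, Z) = Add(Mul(Pow(c, 2), Z), -61) = Add(Mul(Z, Pow(c, 2)), -61) = Add(-61, Mul(Z, Pow(c, 2))))
Add(Add(Function('A')(139), Function('u')(14)), Function('l')(-155, Function('R')(-1))) = Add(Add(Mul(139, Add(1, 139)), 11), Add(-61, Mul(0, Pow(-155, 2)))) = Add(Add(Mul(139, 140), 11), Add(-61, Mul(0, 24025))) = Add(Add(19460, 11), Add(-61, 0)) = Add(19471, -61) = 19410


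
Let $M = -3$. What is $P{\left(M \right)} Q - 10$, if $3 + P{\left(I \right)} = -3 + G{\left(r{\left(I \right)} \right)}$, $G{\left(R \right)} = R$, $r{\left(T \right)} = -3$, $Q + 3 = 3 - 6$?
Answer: $44$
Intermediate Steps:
$Q = -6$ ($Q = -3 + \left(3 - 6\right) = -3 - 3 = -6$)
$P{\left(I \right)} = -9$ ($P{\left(I \right)} = -3 - 6 = -9$)
$P{\left(M \right)} Q - 10 = \left(-9\right) \left(-6\right) - 10 = 54 - 10 = 44$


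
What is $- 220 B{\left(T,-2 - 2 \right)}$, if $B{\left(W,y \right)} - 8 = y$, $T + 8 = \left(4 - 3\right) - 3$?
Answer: $-880$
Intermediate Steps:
$T = -10$ ($T = -8 + \left(\left(4 - 3\right) - 3\right) = -8 + \left(1 - 3\right) = -8 - 2 = -10$)
$B{\left(W,y \right)} = 8 + y$
$- 220 B{\left(T,-2 - 2 \right)} = - 220 \left(8 - 4\right) = \left(-220\right) 4 = -880$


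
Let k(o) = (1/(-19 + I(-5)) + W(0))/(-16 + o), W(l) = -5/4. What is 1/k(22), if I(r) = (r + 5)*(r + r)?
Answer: -152/33 ≈ -4.6061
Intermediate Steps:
I(r) = 2*r*(5 + r) (I(r) = (5 + r)*(2*r) = 2*r*(5 + r))
W(l) = -5/4 (W(l) = -5*1/4 = -5/4)
k(o) = -99/(76*(-16 + o)) (k(o) = (1/(-19 + 2*(-5)*(5 - 5)) - 5/4)/(-16 + o) = (1/(-19 + 2*(-5)*0) - 5/4)/(-16 + o) = (1/(-19 + 0) - 5/4)/(-16 + o) = (1/(-19) - 5/4)/(-16 + o) = (-1/19 - 5/4)/(-16 + o) = -99/(76*(-16 + o)))
1/k(22) = 1/(-99/(-1216 + 76*22)) = 1/(-99/(-1216 + 1672)) = 1/(-99/456) = 1/(-99*1/456) = 1/(-33/152) = -152/33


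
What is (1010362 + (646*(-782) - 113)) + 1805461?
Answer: 2310538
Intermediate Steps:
(1010362 + (646*(-782) - 113)) + 1805461 = (1010362 + (-505172 - 113)) + 1805461 = (1010362 - 505285) + 1805461 = 505077 + 1805461 = 2310538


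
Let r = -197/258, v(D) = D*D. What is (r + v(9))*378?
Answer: 1304163/43 ≈ 30329.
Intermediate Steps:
v(D) = D**2
r = -197/258 (r = -197*1/258 = -197/258 ≈ -0.76357)
(r + v(9))*378 = (-197/258 + 9**2)*378 = (-197/258 + 81)*378 = (20701/258)*378 = 1304163/43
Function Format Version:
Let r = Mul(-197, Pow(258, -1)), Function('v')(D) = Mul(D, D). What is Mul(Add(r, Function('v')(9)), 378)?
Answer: Rational(1304163, 43) ≈ 30329.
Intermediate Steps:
Function('v')(D) = Pow(D, 2)
r = Rational(-197, 258) (r = Mul(-197, Rational(1, 258)) = Rational(-197, 258) ≈ -0.76357)
Mul(Add(r, Function('v')(9)), 378) = Mul(Add(Rational(-197, 258), Pow(9, 2)), 378) = Mul(Add(Rational(-197, 258), 81), 378) = Mul(Rational(20701, 258), 378) = Rational(1304163, 43)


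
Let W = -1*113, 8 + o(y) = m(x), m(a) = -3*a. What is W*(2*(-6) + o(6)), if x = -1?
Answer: 1921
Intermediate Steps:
o(y) = -5 (o(y) = -8 - 3*(-1) = -8 + 3 = -5)
W = -113
W*(2*(-6) + o(6)) = -113*(2*(-6) - 5) = -113*(-12 - 5) = -113*(-17) = 1921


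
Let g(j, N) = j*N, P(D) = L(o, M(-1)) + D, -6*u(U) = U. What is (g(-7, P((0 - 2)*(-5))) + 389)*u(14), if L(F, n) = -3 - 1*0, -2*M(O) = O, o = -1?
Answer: -2380/3 ≈ -793.33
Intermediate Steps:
M(O) = -O/2
u(U) = -U/6
L(F, n) = -3 (L(F, n) = -3 + 0 = -3)
P(D) = -3 + D
g(j, N) = N*j
(g(-7, P((0 - 2)*(-5))) + 389)*u(14) = ((-3 + (0 - 2)*(-5))*(-7) + 389)*(-1/6*14) = ((-3 - 2*(-5))*(-7) + 389)*(-7/3) = ((-3 + 10)*(-7) + 389)*(-7/3) = (7*(-7) + 389)*(-7/3) = (-49 + 389)*(-7/3) = 340*(-7/3) = -2380/3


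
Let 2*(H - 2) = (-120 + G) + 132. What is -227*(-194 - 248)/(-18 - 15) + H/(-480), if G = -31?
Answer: -6421343/2112 ≈ -3040.4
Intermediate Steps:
H = -15/2 (H = 2 + ((-120 - 31) + 132)/2 = 2 + (-151 + 132)/2 = 2 + (½)*(-19) = 2 - 19/2 = -15/2 ≈ -7.5000)
-227*(-194 - 248)/(-18 - 15) + H/(-480) = -227*(-194 - 248)/(-18 - 15) - 15/2/(-480) = -227/((-33/(-442))) - 15/2*(-1/480) = -227/((-33*(-1/442))) + 1/64 = -227/33/442 + 1/64 = -227*442/33 + 1/64 = -100334/33 + 1/64 = -6421343/2112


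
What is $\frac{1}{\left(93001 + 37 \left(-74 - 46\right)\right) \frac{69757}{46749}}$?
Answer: $\frac{46749}{6177749677} \approx 7.5673 \cdot 10^{-6}$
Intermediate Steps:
$\frac{1}{\left(93001 + 37 \left(-74 - 46\right)\right) \frac{69757}{46749}} = \frac{1}{\left(93001 + 37 \left(-120\right)\right) 69757 \cdot \frac{1}{46749}} = \frac{1}{\left(93001 - 4440\right) \frac{69757}{46749}} = \frac{1}{88561} \cdot \frac{46749}{69757} = \frac{46749}{6177749677}$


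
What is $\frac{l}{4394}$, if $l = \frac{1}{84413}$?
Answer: $\frac{1}{370910722} \approx 2.6961 \cdot 10^{-9}$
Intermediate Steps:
$l = \frac{1}{84413} \approx 1.1847 \cdot 10^{-5}$
$\frac{l}{4394} = \frac{1}{84413 \cdot 4394} = \frac{1}{84413} \cdot \frac{1}{4394} = \frac{1}{370910722}$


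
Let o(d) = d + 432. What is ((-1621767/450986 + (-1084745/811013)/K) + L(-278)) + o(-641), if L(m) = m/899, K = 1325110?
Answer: -4638301091465121928912/21785749388927408101 ≈ -212.91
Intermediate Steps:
o(d) = 432 + d
L(m) = m/899 (L(m) = m*(1/899) = m/899)
((-1621767/450986 + (-1084745/811013)/K) + L(-278)) + o(-641) = ((-1621767/450986 - 1084745/811013/1325110) + (1/899)*(-278)) + (432 - 641) = ((-1621767*1/450986 - 1084745*1/811013*(1/1325110)) - 278/899) - 209 = ((-1621767/450986 - 1084745/811013*1/1325110) - 278/899) - 209 = ((-1621767/450986 - 216949/214936287286) - 278/899) - 209 = (-87144168915979019/24233314114490999 - 278/899) - 209 = -85079469179293635803/21785749388927408101 - 209 = -4638301091465121928912/21785749388927408101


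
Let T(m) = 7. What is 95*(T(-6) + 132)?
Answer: 13205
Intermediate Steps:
95*(T(-6) + 132) = 95*(7 + 132) = 95*139 = 13205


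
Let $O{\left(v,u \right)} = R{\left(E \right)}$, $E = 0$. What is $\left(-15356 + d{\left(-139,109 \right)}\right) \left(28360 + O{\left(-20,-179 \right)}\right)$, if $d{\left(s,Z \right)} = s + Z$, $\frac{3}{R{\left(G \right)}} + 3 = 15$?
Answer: $- \frac{872701613}{2} \approx -4.3635 \cdot 10^{8}$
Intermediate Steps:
$R{\left(G \right)} = \frac{1}{4}$ ($R{\left(G \right)} = \frac{3}{-3 + 15} = \frac{3}{12} = 3 \cdot \frac{1}{12} = \frac{1}{4}$)
$O{\left(v,u \right)} = \frac{1}{4}$
$d{\left(s,Z \right)} = Z + s$
$\left(-15356 + d{\left(-139,109 \right)}\right) \left(28360 + O{\left(-20,-179 \right)}\right) = \left(-15356 + \left(109 - 139\right)\right) \left(28360 + \frac{1}{4}\right) = \left(-15356 - 30\right) \frac{113441}{4} = \left(-15386\right) \frac{113441}{4} = - \frac{872701613}{2}$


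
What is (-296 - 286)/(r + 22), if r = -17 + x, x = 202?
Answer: -194/69 ≈ -2.8116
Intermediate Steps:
r = 185 (r = -17 + 202 = 185)
(-296 - 286)/(r + 22) = (-296 - 286)/(185 + 22) = -582/207 = -582*1/207 = -194/69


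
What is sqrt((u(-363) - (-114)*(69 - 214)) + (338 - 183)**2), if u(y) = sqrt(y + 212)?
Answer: sqrt(7495 + I*sqrt(151)) ≈ 86.574 + 0.071*I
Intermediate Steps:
u(y) = sqrt(212 + y)
sqrt((u(-363) - (-114)*(69 - 214)) + (338 - 183)**2) = sqrt((sqrt(212 - 363) - (-114)*(69 - 214)) + (338 - 183)**2) = sqrt((sqrt(-151) - (-114)*(-145)) + 155**2) = sqrt((I*sqrt(151) - 1*16530) + 24025) = sqrt((I*sqrt(151) - 16530) + 24025) = sqrt((-16530 + I*sqrt(151)) + 24025) = sqrt(7495 + I*sqrt(151))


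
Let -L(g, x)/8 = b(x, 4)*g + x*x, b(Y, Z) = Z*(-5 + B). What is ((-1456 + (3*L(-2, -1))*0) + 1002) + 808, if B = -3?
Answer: 354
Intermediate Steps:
b(Y, Z) = -8*Z (b(Y, Z) = Z*(-5 - 3) = Z*(-8) = -8*Z)
L(g, x) = -8*x² + 256*g (L(g, x) = -8*((-8*4)*g + x*x) = -8*(-32*g + x²) = -8*(x² - 32*g) = -8*x² + 256*g)
((-1456 + (3*L(-2, -1))*0) + 1002) + 808 = ((-1456 + (3*(-8*(-1)² + 256*(-2)))*0) + 1002) + 808 = ((-1456 + (3*(-8*1 - 512))*0) + 1002) + 808 = ((-1456 + (3*(-8 - 512))*0) + 1002) + 808 = ((-1456 + (3*(-520))*0) + 1002) + 808 = ((-1456 - 1560*0) + 1002) + 808 = ((-1456 + 0) + 1002) + 808 = (-1456 + 1002) + 808 = -454 + 808 = 354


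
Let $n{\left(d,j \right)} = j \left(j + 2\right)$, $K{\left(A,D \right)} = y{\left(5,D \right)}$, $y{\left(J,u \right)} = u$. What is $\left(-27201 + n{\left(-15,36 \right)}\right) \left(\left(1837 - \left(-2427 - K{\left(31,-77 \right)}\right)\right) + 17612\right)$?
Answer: $-563133567$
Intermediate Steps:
$K{\left(A,D \right)} = D$
$n{\left(d,j \right)} = j \left(2 + j\right)$
$\left(-27201 + n{\left(-15,36 \right)}\right) \left(\left(1837 - \left(-2427 - K{\left(31,-77 \right)}\right)\right) + 17612\right) = \left(-27201 + 36 \left(2 + 36\right)\right) \left(\left(1837 + \left(\left(-77 + 6779\right) - 4352\right)\right) + 17612\right) = \left(-27201 + 36 \cdot 38\right) \left(\left(1837 + \left(6702 - 4352\right)\right) + 17612\right) = \left(-27201 + 1368\right) \left(\left(1837 + 2350\right) + 17612\right) = - 25833 \left(4187 + 17612\right) = \left(-25833\right) 21799 = -563133567$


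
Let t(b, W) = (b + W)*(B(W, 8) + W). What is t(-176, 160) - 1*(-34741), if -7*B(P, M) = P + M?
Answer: 32565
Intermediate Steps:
B(P, M) = -M/7 - P/7 (B(P, M) = -(P + M)/7 = -(M + P)/7 = -M/7 - P/7)
t(b, W) = (-8/7 + 6*W/7)*(W + b) (t(b, W) = (b + W)*((-⅐*8 - W/7) + W) = (W + b)*((-8/7 - W/7) + W) = (W + b)*(-8/7 + 6*W/7) = (-8/7 + 6*W/7)*(W + b))
t(-176, 160) - 1*(-34741) = (-8/7*160 - 8/7*(-176) + (6/7)*160² + (6/7)*160*(-176)) - 1*(-34741) = (-1280/7 + 1408/7 + (6/7)*25600 - 168960/7) + 34741 = (-1280/7 + 1408/7 + 153600/7 - 168960/7) + 34741 = -2176 + 34741 = 32565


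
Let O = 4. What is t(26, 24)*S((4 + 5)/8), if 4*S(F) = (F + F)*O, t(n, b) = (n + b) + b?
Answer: 333/2 ≈ 166.50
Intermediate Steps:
t(n, b) = n + 2*b (t(n, b) = (b + n) + b = n + 2*b)
S(F) = 2*F (S(F) = ((F + F)*4)/4 = ((2*F)*4)/4 = (8*F)/4 = 2*F)
t(26, 24)*S((4 + 5)/8) = (26 + 2*24)*(2*((4 + 5)/8)) = (26 + 48)*(2*(9*(⅛))) = 74*(2*(9/8)) = 74*(9/4) = 333/2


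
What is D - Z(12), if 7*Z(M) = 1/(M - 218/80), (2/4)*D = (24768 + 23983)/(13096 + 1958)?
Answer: 126305267/19547619 ≈ 6.4614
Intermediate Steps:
D = 48751/7527 (D = 2*((24768 + 23983)/(13096 + 1958)) = 2*(48751/15054) = 48751/7527 ≈ 6.4768)
Z(M) = 1/(7*(-109/40 + M)) (Z(M) = 1/(7*(M - 218/80)) = 1/(7*(M - 218*1/80)) = 1/(7*(M - 109/40)) = 1/(7*(-109/40 + M)))
D - Z(12) = 48751/7527 - 40/(7*(-109 + 40*12)) = 48751/7527 - 40/(7*(-109 + 480)) = 48751/7527 - 40/(7*371) = 48751/7527 - 1*40/2597 = 48751/7527 - 40/2597 = 126305267/19547619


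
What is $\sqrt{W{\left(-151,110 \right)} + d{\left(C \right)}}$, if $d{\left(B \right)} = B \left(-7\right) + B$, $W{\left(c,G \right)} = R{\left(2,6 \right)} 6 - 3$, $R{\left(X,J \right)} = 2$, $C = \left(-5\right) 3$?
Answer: $3 \sqrt{11} \approx 9.9499$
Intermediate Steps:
$C = -15$
$W{\left(c,G \right)} = 9$ ($W{\left(c,G \right)} = 2 \cdot 6 - 3 = 12 - 3 = 9$)
$d{\left(B \right)} = - 6 B$ ($d{\left(B \right)} = - 7 B + B = - 6 B$)
$\sqrt{W{\left(-151,110 \right)} + d{\left(C \right)}} = \sqrt{9 - -90} = \sqrt{9 + 90} = \sqrt{99} = 3 \sqrt{11}$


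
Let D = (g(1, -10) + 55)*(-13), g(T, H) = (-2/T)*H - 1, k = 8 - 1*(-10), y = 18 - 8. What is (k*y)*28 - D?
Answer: 6002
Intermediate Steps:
y = 10
k = 18 (k = 8 + 10 = 18)
g(T, H) = -1 - 2*H/T (g(T, H) = -2*H/T - 1 = -1 - 2*H/T)
D = -962 (D = ((-1*1 - 2*(-10))/1 + 55)*(-13) = (1*(-1 + 20) + 55)*(-13) = (1*19 + 55)*(-13) = (19 + 55)*(-13) = 74*(-13) = -962)
(k*y)*28 - D = (18*10)*28 - 1*(-962) = 180*28 + 962 = 5040 + 962 = 6002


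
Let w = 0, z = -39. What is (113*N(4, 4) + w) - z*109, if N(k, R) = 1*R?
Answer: 4703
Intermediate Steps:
N(k, R) = R
(113*N(4, 4) + w) - z*109 = (113*4 + 0) - (-39)*109 = (452 + 0) - 1*(-4251) = 452 + 4251 = 4703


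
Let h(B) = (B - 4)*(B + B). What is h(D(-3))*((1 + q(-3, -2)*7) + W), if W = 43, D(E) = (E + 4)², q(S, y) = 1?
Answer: -306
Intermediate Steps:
D(E) = (4 + E)²
h(B) = 2*B*(-4 + B) (h(B) = (-4 + B)*(2*B) = 2*B*(-4 + B))
h(D(-3))*((1 + q(-3, -2)*7) + W) = (2*(4 - 3)²*(-4 + (4 - 3)²))*((1 + 1*7) + 43) = (2*1²*(-4 + 1²))*((1 + 7) + 43) = (2*1*(-4 + 1))*(8 + 43) = (2*1*(-3))*51 = -6*51 = -306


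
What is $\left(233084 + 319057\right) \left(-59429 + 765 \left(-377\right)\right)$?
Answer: $-192053412594$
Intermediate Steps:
$\left(233084 + 319057\right) \left(-59429 + 765 \left(-377\right)\right) = 552141 \left(-59429 - 288405\right) = 552141 \left(-347834\right) = -192053412594$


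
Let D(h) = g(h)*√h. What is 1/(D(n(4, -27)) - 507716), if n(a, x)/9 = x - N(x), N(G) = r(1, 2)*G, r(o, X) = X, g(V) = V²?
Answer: 507716/589513072787 + 531441*√3/589513072787 ≈ 2.4227e-6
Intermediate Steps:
N(G) = 2*G
n(a, x) = -9*x (n(a, x) = 9*(x - 2*x) = 9*(-x) = -9*x)
D(h) = h^(5/2) (D(h) = h²*√h = h^(5/2))
1/(D(n(4, -27)) - 507716) = 1/((-9*(-27))^(5/2) - 507716) = 1/(243^(5/2) - 507716) = 1/(531441*√3 - 507716) = 1/(-507716 + 531441*√3)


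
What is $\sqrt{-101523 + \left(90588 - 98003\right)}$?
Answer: $i \sqrt{108938} \approx 330.06 i$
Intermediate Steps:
$\sqrt{-101523 + \left(90588 - 98003\right)} = \sqrt{-101523 - 7415} = \sqrt{-108938} = i \sqrt{108938}$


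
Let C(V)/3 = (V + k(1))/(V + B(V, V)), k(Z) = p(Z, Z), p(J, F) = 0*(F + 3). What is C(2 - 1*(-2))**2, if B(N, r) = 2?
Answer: 4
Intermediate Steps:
p(J, F) = 0 (p(J, F) = 0*(3 + F) = 0)
k(Z) = 0
C(V) = 3*V/(2 + V) (C(V) = 3*((V + 0)/(V + 2)) = 3*(V/(2 + V)) = 3*V/(2 + V))
C(2 - 1*(-2))**2 = (3*(2 - 1*(-2))/(2 + (2 - 1*(-2))))**2 = (3*(2 + 2)/(2 + (2 + 2)))**2 = (3*4/(2 + 4))**2 = (3*4/6)**2 = (3*4*(1/6))**2 = 2**2 = 4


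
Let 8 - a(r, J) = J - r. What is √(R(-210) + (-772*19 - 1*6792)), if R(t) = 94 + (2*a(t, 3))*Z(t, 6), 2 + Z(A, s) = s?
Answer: I*√23006 ≈ 151.68*I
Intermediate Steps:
a(r, J) = 8 + r - J (a(r, J) = 8 - (J - r) = 8 + (r - J) = 8 + r - J)
Z(A, s) = -2 + s
R(t) = 134 + 8*t (R(t) = 94 + (2*(8 + t - 1*3))*(-2 + 6) = 94 + (2*(8 + t - 3))*4 = 94 + (2*(5 + t))*4 = 94 + (10 + 2*t)*4 = 94 + (40 + 8*t) = 134 + 8*t)
√(R(-210) + (-772*19 - 1*6792)) = √((134 + 8*(-210)) + (-772*19 - 1*6792)) = √((134 - 1680) + (-14668 - 6792)) = √(-1546 - 21460) = √(-23006) = I*√23006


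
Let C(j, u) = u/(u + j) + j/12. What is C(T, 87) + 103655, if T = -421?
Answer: 207653791/2004 ≈ 1.0362e+5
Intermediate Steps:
C(j, u) = j/12 + u/(j + u) (C(j, u) = u/(j + u) + j*(1/12) = u/(j + u) + j/12 = j/12 + u/(j + u))
C(T, 87) + 103655 = (87 + (1/12)*(-421)² + (1/12)*(-421)*87)/(-421 + 87) + 103655 = (87 + (1/12)*177241 - 12209/4)/(-334) + 103655 = -(87 + 177241/12 - 12209/4)/334 + 103655 = -1/334*70829/6 + 103655 = -70829/2004 + 103655 = 207653791/2004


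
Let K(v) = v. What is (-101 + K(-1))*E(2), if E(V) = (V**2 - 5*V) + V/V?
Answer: 510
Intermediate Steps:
E(V) = 1 + V**2 - 5*V (E(V) = (V**2 - 5*V) + 1 = 1 + V**2 - 5*V)
(-101 + K(-1))*E(2) = (-101 - 1)*(1 + 2**2 - 5*2) = -102*(1 + 4 - 10) = -102*(-5) = 510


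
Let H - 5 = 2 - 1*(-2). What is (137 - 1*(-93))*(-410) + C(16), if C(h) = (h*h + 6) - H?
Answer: -94047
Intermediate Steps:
H = 9 (H = 5 + (2 - 1*(-2)) = 5 + (2 + 2) = 5 + 4 = 9)
C(h) = -3 + h² (C(h) = (h*h + 6) - 1*9 = (h² + 6) - 9 = (6 + h²) - 9 = -3 + h²)
(137 - 1*(-93))*(-410) + C(16) = (137 - 1*(-93))*(-410) + (-3 + 16²) = (137 + 93)*(-410) + (-3 + 256) = 230*(-410) + 253 = -94300 + 253 = -94047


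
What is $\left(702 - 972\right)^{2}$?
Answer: $72900$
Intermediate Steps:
$\left(702 - 972\right)^{2} = \left(-270\right)^{2} = 72900$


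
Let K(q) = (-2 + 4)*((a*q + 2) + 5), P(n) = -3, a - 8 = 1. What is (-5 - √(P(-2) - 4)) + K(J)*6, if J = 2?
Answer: 295 - I*√7 ≈ 295.0 - 2.6458*I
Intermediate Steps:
a = 9 (a = 8 + 1 = 9)
K(q) = 14 + 18*q (K(q) = (-2 + 4)*((9*q + 2) + 5) = 2*((2 + 9*q) + 5) = 2*(7 + 9*q) = 14 + 18*q)
(-5 - √(P(-2) - 4)) + K(J)*6 = (-5 - √(-3 - 4)) + (14 + 18*2)*6 = (-5 - √(-7)) + (14 + 36)*6 = (-5 - I*√7) + 50*6 = (-5 - I*√7) + 300 = 295 - I*√7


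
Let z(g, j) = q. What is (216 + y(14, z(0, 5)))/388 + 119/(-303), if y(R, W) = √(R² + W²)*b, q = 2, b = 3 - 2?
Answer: 4819/29391 + 5*√2/194 ≈ 0.20041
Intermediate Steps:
b = 1
z(g, j) = 2
y(R, W) = √(R² + W²) (y(R, W) = √(R² + W²)*1 = √(R² + W²))
(216 + y(14, z(0, 5)))/388 + 119/(-303) = (216 + √(14² + 2²))/388 + 119/(-303) = (216 + √(196 + 4))*(1/388) + 119*(-1/303) = (216 + √200)*(1/388) - 119/303 = (216 + 10*√2)*(1/388) - 119/303 = (54/97 + 5*√2/194) - 119/303 = 4819/29391 + 5*√2/194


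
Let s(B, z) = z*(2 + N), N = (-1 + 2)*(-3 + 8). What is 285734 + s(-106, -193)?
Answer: 284383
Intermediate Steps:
N = 5 (N = 1*5 = 5)
s(B, z) = 7*z (s(B, z) = z*(2 + 5) = z*7 = 7*z)
285734 + s(-106, -193) = 285734 + 7*(-193) = 285734 - 1351 = 284383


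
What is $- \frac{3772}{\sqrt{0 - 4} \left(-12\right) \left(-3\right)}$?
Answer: $\frac{943 i}{18} \approx 52.389 i$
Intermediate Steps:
$- \frac{3772}{\sqrt{0 - 4} \left(-12\right) \left(-3\right)} = - \frac{3772}{\sqrt{-4} \left(-12\right) \left(-3\right)} = - \frac{3772}{2 i \left(-12\right) \left(-3\right)} = - \frac{3772}{- 24 i \left(-3\right)} = - \frac{3772}{72 i} = - 3772 \left(- \frac{i}{72}\right) = \frac{943 i}{18}$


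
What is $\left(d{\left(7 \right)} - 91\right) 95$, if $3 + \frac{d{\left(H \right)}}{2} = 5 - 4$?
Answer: $-9025$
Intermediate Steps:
$d{\left(H \right)} = -4$ ($d{\left(H \right)} = -6 + 2 \left(5 - 4\right) = -6 + 2 \cdot 1 = -6 + 2 = -4$)
$\left(d{\left(7 \right)} - 91\right) 95 = \left(-4 - 91\right) 95 = \left(-95\right) 95 = -9025$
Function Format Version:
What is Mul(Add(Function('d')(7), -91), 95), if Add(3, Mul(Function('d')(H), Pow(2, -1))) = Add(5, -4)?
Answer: -9025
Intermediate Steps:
Function('d')(H) = -4 (Function('d')(H) = Add(-6, Mul(2, Add(5, -4))) = Add(-6, Mul(2, 1)) = Add(-6, 2) = -4)
Mul(Add(Function('d')(7), -91), 95) = Mul(Add(-4, -91), 95) = Mul(-95, 95) = -9025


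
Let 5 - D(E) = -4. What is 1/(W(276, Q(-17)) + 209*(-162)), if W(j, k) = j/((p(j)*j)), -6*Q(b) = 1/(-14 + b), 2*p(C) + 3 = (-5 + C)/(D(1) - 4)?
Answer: -128/4333819 ≈ -2.9535e-5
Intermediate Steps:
D(E) = 9 (D(E) = 5 - 1*(-4) = 5 + 4 = 9)
p(C) = -2 + C/10 (p(C) = -3/2 + ((-5 + C)/(9 - 4))/2 = -3/2 + ((-5 + C)/5)/2 = -3/2 + ((-5 + C)*(⅕))/2 = -3/2 + (-1 + C/5)/2 = -3/2 + (-½ + C/10) = -2 + C/10)
Q(b) = -1/(6*(-14 + b))
W(j, k) = 1/(-2 + j/10) (W(j, k) = j/(((-2 + j/10)*j)) = j/((j*(-2 + j/10))) = j*(1/(j*(-2 + j/10))) = 1/(-2 + j/10))
1/(W(276, Q(-17)) + 209*(-162)) = 1/(10/(-20 + 276) + 209*(-162)) = 1/(10/256 - 33858) = 1/(10*(1/256) - 33858) = 1/(5/128 - 33858) = 1/(-4333819/128) = -128/4333819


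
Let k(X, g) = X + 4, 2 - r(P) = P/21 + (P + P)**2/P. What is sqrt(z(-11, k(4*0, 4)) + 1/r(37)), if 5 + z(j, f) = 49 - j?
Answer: 2*sqrt(132377083)/3103 ≈ 7.4157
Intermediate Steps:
r(P) = 2 - 85*P/21 (r(P) = 2 - (P/21 + (P + P)**2/P) = 2 - (P*(1/21) + (2*P)**2/P) = 2 - (P/21 + (4*P**2)/P) = 2 - (P/21 + 4*P) = 2 - 85*P/21)
k(X, g) = 4 + X
z(j, f) = 44 - j (z(j, f) = -5 + (49 - j) = 44 - j)
sqrt(z(-11, k(4*0, 4)) + 1/r(37)) = sqrt((44 - 1*(-11)) + 1/(2 - 85/21*37)) = sqrt((44 + 11) + 1/(2 - 3145/21)) = sqrt(55 + 1/(-3103/21)) = sqrt(55 - 21/3103) = sqrt(170644/3103) = 2*sqrt(132377083)/3103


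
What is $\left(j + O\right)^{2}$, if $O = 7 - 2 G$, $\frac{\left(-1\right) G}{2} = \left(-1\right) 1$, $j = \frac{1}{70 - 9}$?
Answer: $\frac{33856}{3721} \approx 9.0986$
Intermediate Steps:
$j = \frac{1}{61} \approx 0.016393$
$G = 2$ ($G = - 2 \left(\left(-1\right) 1\right) = \left(-2\right) \left(-1\right) = 2$)
$O = 3$ ($O = 7 - 4 = 3$)
$\left(j + O\right)^{2} = \left(\frac{1}{61} + 3\right)^{2} = \left(\frac{184}{61}\right)^{2} = \frac{33856}{3721}$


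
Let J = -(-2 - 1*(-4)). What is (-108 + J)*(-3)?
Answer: 330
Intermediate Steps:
J = -2 (J = -(-2 + 4) = -1*2 = -2)
(-108 + J)*(-3) = (-108 - 2)*(-3) = -110*(-3) = 330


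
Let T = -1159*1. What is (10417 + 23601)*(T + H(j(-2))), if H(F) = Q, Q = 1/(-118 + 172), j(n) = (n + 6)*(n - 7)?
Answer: -1064508265/27 ≈ -3.9426e+7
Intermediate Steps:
j(n) = (-7 + n)*(6 + n) (j(n) = (6 + n)*(-7 + n) = (-7 + n)*(6 + n))
Q = 1/54 ≈ 0.018519
H(F) = 1/54
T = -1159
(10417 + 23601)*(T + H(j(-2))) = (10417 + 23601)*(-1159 + 1/54) = 34018*(-62585/54) = -1064508265/27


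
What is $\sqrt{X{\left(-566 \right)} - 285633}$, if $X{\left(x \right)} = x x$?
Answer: $\sqrt{34723} \approx 186.34$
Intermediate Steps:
$X{\left(x \right)} = x^{2}$
$\sqrt{X{\left(-566 \right)} - 285633} = \sqrt{\left(-566\right)^{2} - 285633} = \sqrt{320356 - 285633} = \sqrt{34723}$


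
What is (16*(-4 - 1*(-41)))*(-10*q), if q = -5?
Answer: 29600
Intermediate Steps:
(16*(-4 - 1*(-41)))*(-10*q) = (16*(-4 - 1*(-41)))*(-10*(-5)) = (16*(-4 + 41))*50 = (16*37)*50 = 592*50 = 29600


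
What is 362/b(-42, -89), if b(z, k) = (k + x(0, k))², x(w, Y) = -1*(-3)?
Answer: 181/3698 ≈ 0.048945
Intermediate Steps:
x(w, Y) = 3
b(z, k) = (3 + k)² (b(z, k) = (k + 3)² = (3 + k)²)
362/b(-42, -89) = 362/((3 - 89)²) = 362/((-86)²) = 362/7396 = 362*(1/7396) = 181/3698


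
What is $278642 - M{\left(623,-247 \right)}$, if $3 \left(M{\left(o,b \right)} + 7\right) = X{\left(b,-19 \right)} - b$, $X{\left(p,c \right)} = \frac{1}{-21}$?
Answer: $\frac{17549701}{63} \approx 2.7857 \cdot 10^{5}$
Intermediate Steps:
$X{\left(p,c \right)} = - \frac{1}{21}$
$M{\left(o,b \right)} = - \frac{442}{63} - \frac{b}{3}$ ($M{\left(o,b \right)} = -7 + \frac{- \frac{1}{21} - b}{3} = -7 - \left(\frac{1}{63} + \frac{b}{3}\right) = - \frac{442}{63} - \frac{b}{3}$)
$278642 - M{\left(623,-247 \right)} = 278642 - \left(- \frac{442}{63} - - \frac{247}{3}\right) = 278642 - \left(- \frac{442}{63} + \frac{247}{3}\right) = 278642 - \frac{4745}{63} = \frac{17549701}{63}$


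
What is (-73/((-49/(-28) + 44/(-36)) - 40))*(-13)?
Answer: -34164/1421 ≈ -24.042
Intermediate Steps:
(-73/((-49/(-28) + 44/(-36)) - 40))*(-13) = (-73/((-49*(-1/28) + 44*(-1/36)) - 40))*(-13) = (-73/((7/4 - 11/9) - 40))*(-13) = (-73/(19/36 - 40))*(-13) = (-73/(-1421/36))*(-13) = -36/1421*(-73)*(-13) = (2628/1421)*(-13) = -34164/1421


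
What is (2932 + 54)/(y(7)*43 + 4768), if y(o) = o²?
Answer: 2986/6875 ≈ 0.43433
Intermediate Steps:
(2932 + 54)/(y(7)*43 + 4768) = (2932 + 54)/(7²*43 + 4768) = 2986/(49*43 + 4768) = 2986/(2107 + 4768) = 2986/6875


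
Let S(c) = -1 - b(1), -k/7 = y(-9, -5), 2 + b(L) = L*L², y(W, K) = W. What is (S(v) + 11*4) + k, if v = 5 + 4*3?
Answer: 107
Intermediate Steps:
b(L) = -2 + L³ (b(L) = -2 + L*L² = -2 + L³)
k = 63 (k = -7*(-9) = 63)
v = 17 (v = 5 + 12 = 17)
S(c) = 0 (S(c) = -1 - (-2 + 1³) = -1 - (-2 + 1) = -1 - 1*(-1) = -1 + 1 = 0)
(S(v) + 11*4) + k = (0 + 11*4) + 63 = (0 + 44) + 63 = 44 + 63 = 107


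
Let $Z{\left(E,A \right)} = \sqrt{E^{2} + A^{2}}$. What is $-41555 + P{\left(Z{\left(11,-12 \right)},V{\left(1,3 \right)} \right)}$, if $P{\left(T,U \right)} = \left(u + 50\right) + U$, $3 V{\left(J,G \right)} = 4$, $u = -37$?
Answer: $- \frac{124622}{3} \approx -41541.0$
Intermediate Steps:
$V{\left(J,G \right)} = \frac{4}{3}$ ($V{\left(J,G \right)} = \frac{1}{3} \cdot 4 = \frac{4}{3}$)
$Z{\left(E,A \right)} = \sqrt{A^{2} + E^{2}}$
$P{\left(T,U \right)} = 13 + U$ ($P{\left(T,U \right)} = \left(-37 + 50\right) + U = 13 + U$)
$-41555 + P{\left(Z{\left(11,-12 \right)},V{\left(1,3 \right)} \right)} = -41555 + \left(13 + \frac{4}{3}\right) = -41555 + \frac{43}{3} = - \frac{124622}{3}$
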